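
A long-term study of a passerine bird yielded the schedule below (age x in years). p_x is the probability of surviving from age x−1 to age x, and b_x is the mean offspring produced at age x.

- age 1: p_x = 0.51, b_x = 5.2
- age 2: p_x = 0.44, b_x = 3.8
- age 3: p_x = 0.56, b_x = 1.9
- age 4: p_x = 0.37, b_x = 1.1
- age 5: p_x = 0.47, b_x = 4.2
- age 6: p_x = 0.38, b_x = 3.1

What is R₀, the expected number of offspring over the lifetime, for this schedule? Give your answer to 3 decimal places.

3.912

Survivorship from birth: l_x = p_1·p_2·…·p_x.
  l_1 = 0.51000
  l_2 = 0.22440
  l_3 = 0.12566
  l_4 = 0.04650
  l_5 = 0.02185
  l_6 = 0.00830
R₀ = Σ l_x b_x:
  age 1: 0.51000 × 5.2 = 2.6520
  age 2: 0.22440 × 3.8 = 0.8527
  age 3: 0.12566 × 1.9 = 0.2388
  age 4: 0.04650 × 1.1 = 0.0512
  age 5: 0.02185 × 4.2 = 0.0918
  age 6: 0.00830 × 3.1 = 0.0257
R₀ = 2.6520 + 0.8527 + 0.2388 + 0.0512 + 0.0918 + 0.0257 = 3.9121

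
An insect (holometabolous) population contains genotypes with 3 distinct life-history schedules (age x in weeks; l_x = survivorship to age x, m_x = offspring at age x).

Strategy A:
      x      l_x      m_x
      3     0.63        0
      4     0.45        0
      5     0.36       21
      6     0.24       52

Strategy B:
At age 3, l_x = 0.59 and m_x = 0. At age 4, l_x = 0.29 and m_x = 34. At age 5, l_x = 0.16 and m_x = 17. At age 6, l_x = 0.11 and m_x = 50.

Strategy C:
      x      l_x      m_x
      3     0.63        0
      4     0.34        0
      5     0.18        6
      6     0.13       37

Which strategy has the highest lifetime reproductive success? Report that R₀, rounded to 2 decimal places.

Strategy A: R₀ = 0.63×0 + 0.45×0 + 0.36×21 + 0.24×52 = 20.0400
Strategy B: R₀ = 0.59×0 + 0.29×34 + 0.16×17 + 0.11×50 = 18.0800
Strategy C: R₀ = 0.63×0 + 0.34×0 + 0.18×6 + 0.13×37 = 5.8900
Highest R₀: strategy A with 20.0400.

20.04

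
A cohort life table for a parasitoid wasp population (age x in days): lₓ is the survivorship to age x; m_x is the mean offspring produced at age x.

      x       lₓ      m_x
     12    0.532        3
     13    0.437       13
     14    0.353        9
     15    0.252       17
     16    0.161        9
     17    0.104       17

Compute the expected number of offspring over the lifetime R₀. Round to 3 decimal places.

R₀ = Σ lₓ m_x:
  age 12: 0.532 × 3 = 1.5960
  age 13: 0.437 × 13 = 5.6810
  age 14: 0.353 × 9 = 3.1770
  age 15: 0.252 × 17 = 4.2840
  age 16: 0.161 × 9 = 1.4490
  age 17: 0.104 × 17 = 1.7680
R₀ = 1.5960 + 5.6810 + 3.1770 + 4.2840 + 1.4490 + 1.7680 = 17.9550

17.955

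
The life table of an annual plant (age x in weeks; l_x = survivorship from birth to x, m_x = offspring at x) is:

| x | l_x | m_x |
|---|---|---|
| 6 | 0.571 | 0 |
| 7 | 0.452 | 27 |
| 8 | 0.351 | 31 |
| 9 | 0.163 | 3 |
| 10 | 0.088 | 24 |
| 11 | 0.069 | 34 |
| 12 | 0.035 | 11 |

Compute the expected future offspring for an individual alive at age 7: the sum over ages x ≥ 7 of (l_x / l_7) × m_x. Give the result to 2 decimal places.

l_7 = 0.452. Conditional survival from age 7 to x is l_x / l_7.
  x=7: (0.452/0.452) × 27 = 27.0000
  x=8: (0.351/0.452) × 31 = 24.0730
  x=9: (0.163/0.452) × 3 = 1.0819
  x=10: (0.088/0.452) × 24 = 4.6726
  x=11: (0.069/0.452) × 34 = 5.1903
  x=12: (0.035/0.452) × 11 = 0.8518
Sum = 27.0000 + 24.0730 + 1.0819 + 4.6726 + 5.1903 + 0.8518 = 62.8695

62.87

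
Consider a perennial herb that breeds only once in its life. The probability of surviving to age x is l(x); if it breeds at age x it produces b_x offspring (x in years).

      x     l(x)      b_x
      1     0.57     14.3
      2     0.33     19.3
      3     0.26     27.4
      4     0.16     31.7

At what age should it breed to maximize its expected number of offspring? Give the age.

Expected offspring if breeding at age x = l(x) × b_x:
  age 1: 0.57 × 14.3 = 8.151
  age 2: 0.33 × 19.3 = 6.369
  age 3: 0.26 × 27.4 = 7.124
  age 4: 0.16 × 31.7 = 5.072
Maximum at age 1 (8.151).

1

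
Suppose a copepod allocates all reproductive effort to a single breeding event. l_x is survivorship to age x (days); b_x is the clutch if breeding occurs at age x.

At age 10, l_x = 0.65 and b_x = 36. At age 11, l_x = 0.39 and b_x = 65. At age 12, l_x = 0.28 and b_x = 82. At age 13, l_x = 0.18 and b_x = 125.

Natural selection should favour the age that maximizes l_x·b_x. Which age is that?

11

Expected offspring if breeding at age x = l_x × b_x:
  age 10: 0.65 × 36 = 23.400
  age 11: 0.39 × 65 = 25.350
  age 12: 0.28 × 82 = 22.960
  age 13: 0.18 × 125 = 22.500
Maximum at age 11 (25.350).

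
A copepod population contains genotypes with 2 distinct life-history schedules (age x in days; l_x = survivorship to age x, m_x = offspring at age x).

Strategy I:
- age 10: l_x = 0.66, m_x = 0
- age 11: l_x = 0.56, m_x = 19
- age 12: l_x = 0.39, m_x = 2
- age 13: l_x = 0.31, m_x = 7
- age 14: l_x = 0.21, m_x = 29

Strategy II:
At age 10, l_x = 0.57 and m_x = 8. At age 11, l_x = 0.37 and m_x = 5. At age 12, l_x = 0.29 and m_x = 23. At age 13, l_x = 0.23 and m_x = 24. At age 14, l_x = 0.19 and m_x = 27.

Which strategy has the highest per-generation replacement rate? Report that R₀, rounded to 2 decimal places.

Strategy I: R₀ = 0.66×0 + 0.56×19 + 0.39×2 + 0.31×7 + 0.21×29 = 19.6800
Strategy II: R₀ = 0.57×8 + 0.37×5 + 0.29×23 + 0.23×24 + 0.19×27 = 23.7300
Highest R₀: strategy II with 23.7300.

23.73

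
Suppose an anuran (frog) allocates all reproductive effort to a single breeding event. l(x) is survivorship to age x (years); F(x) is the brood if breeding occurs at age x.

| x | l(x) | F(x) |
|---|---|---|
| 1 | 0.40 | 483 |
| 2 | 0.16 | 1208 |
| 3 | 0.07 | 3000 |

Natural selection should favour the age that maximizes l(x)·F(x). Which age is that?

3

Expected offspring if breeding at age x = l(x) × F(x):
  age 1: 0.40 × 483 = 193.200
  age 2: 0.16 × 1208 = 193.280
  age 3: 0.07 × 3000 = 210.000
Maximum at age 3 (210.000).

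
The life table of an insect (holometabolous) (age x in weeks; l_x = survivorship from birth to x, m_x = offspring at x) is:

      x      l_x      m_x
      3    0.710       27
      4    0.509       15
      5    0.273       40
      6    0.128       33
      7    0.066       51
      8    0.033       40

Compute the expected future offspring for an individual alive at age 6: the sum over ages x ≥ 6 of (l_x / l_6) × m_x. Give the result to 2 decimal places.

69.61

l_6 = 0.128. Conditional survival from age 6 to x is l_x / l_6.
  x=6: (0.128/0.128) × 33 = 33.0000
  x=7: (0.066/0.128) × 51 = 26.2969
  x=8: (0.033/0.128) × 40 = 10.3125
Sum = 33.0000 + 26.2969 + 10.3125 = 69.6094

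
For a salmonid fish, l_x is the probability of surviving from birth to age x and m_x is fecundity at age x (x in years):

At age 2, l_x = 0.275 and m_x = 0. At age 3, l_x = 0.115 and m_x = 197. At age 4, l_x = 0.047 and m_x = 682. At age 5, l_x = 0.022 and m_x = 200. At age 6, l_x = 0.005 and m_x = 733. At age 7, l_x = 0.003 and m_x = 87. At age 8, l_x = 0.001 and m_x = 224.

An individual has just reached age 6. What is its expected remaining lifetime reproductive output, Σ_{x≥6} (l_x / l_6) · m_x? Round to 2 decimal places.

l_6 = 0.005. Conditional survival from age 6 to x is l_x / l_6.
  x=6: (0.005/0.005) × 733 = 733.0000
  x=7: (0.003/0.005) × 87 = 52.2000
  x=8: (0.001/0.005) × 224 = 44.8000
Sum = 733.0000 + 52.2000 + 44.8000 = 830.0000

830.00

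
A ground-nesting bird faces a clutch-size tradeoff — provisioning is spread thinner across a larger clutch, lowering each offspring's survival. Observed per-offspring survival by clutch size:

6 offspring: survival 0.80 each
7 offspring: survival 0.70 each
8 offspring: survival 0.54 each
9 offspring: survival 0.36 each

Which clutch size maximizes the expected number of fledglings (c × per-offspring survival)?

7

Expected fledglings = c × s(c):
  c=6: 6 × 0.80 = 4.800
  c=7: 7 × 0.70 = 4.900
  c=8: 8 × 0.54 = 4.320
  c=9: 9 × 0.36 = 3.240
Maximum at c = 7 (4.900 fledglings).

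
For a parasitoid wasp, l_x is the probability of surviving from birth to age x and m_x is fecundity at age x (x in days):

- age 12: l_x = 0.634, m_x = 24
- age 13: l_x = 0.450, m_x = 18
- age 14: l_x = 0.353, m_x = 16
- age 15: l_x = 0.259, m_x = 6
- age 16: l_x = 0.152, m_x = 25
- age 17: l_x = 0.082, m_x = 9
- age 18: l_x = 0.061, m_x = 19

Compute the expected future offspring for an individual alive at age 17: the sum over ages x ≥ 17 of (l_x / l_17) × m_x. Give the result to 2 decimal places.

l_17 = 0.082. Conditional survival from age 17 to x is l_x / l_17.
  x=17: (0.082/0.082) × 9 = 9.0000
  x=18: (0.061/0.082) × 19 = 14.1341
Sum = 9.0000 + 14.1341 = 23.1341

23.13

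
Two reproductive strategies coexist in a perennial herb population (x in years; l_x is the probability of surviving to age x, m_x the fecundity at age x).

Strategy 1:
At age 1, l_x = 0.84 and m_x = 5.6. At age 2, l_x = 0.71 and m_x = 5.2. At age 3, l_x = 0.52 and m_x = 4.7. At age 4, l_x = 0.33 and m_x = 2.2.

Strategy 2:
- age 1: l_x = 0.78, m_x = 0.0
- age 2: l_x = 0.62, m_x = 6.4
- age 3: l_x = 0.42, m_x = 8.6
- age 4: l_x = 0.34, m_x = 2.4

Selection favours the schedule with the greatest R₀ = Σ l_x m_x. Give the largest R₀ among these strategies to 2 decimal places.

11.57

Strategy 1: R₀ = 0.84×5.6 + 0.71×5.2 + 0.52×4.7 + 0.33×2.2 = 11.5660
Strategy 2: R₀ = 0.78×0.0 + 0.62×6.4 + 0.42×8.6 + 0.34×2.4 = 8.3960
Highest R₀: strategy 1 with 11.5660.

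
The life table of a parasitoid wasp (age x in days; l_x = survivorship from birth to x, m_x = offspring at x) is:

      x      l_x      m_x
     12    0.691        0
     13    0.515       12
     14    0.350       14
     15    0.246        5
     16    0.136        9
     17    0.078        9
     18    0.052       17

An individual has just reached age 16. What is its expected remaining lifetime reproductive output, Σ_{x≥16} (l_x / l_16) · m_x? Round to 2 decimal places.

20.66

l_16 = 0.136. Conditional survival from age 16 to x is l_x / l_16.
  x=16: (0.136/0.136) × 9 = 9.0000
  x=17: (0.078/0.136) × 9 = 5.1618
  x=18: (0.052/0.136) × 17 = 6.5000
Sum = 9.0000 + 5.1618 + 6.5000 = 20.6618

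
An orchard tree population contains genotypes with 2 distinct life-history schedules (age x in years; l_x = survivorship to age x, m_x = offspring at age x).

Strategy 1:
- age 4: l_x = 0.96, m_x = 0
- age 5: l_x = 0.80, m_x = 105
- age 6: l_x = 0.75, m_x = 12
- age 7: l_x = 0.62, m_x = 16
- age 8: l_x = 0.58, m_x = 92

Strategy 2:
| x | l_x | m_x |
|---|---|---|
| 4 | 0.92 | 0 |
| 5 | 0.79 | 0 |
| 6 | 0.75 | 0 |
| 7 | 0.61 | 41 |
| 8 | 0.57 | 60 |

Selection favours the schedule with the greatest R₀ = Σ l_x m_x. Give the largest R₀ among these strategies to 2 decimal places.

156.28

Strategy 1: R₀ = 0.96×0 + 0.80×105 + 0.75×12 + 0.62×16 + 0.58×92 = 156.2800
Strategy 2: R₀ = 0.92×0 + 0.79×0 + 0.75×0 + 0.61×41 + 0.57×60 = 59.2100
Highest R₀: strategy 1 with 156.2800.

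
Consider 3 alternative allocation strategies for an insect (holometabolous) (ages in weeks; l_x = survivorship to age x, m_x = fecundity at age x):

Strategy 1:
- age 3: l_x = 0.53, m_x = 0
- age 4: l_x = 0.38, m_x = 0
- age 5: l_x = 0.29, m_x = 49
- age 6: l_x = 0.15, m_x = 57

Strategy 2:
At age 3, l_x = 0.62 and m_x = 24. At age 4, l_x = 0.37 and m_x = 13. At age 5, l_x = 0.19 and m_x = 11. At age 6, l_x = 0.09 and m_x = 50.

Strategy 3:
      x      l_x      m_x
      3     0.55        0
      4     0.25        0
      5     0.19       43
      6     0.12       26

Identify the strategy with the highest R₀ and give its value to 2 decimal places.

26.28

Strategy 1: R₀ = 0.53×0 + 0.38×0 + 0.29×49 + 0.15×57 = 22.7600
Strategy 2: R₀ = 0.62×24 + 0.37×13 + 0.19×11 + 0.09×50 = 26.2800
Strategy 3: R₀ = 0.55×0 + 0.25×0 + 0.19×43 + 0.12×26 = 11.2900
Highest R₀: strategy 2 with 26.2800.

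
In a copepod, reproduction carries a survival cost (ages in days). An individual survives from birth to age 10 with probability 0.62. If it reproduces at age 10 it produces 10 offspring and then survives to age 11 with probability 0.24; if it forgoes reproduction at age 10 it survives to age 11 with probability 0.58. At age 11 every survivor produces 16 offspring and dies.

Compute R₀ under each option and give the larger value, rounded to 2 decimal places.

breed at age 10: R₀ = 0.62 × (10 + 0.24 × 16) = 0.62 × 13.8400 = 8.5808
delay to age 11: R₀ = 0.62 × (0.58 × 16) = 0.62 × 9.2800 = 5.7536
Higher: breed at age 10 (8.5808).

8.58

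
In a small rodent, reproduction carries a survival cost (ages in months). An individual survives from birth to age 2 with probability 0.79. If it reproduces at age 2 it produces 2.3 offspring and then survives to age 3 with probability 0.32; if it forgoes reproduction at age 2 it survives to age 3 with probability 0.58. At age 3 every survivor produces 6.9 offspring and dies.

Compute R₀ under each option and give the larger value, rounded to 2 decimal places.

3.56

breed at age 2: R₀ = 0.79 × (2.3 + 0.32 × 6.9) = 0.79 × 4.5080 = 3.5613
delay to age 3: R₀ = 0.79 × (0.58 × 6.9) = 0.79 × 4.0020 = 3.1616
Higher: breed at age 2 (3.5613).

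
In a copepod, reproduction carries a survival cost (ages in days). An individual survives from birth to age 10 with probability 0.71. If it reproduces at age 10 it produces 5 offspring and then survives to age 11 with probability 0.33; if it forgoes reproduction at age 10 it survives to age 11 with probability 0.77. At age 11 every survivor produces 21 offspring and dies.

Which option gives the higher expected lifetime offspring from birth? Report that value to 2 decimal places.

breed at age 10: R₀ = 0.71 × (5 + 0.33 × 21) = 0.71 × 11.9300 = 8.4703
delay to age 11: R₀ = 0.71 × (0.77 × 21) = 0.71 × 16.1700 = 11.4807
Higher: delay to age 11 (11.4807).

11.48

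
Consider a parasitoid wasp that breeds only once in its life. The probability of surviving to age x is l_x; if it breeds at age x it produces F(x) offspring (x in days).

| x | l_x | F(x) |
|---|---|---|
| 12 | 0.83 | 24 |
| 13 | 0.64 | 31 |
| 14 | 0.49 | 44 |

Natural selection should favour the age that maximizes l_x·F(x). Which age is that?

Expected offspring if breeding at age x = l_x × F(x):
  age 12: 0.83 × 24 = 19.920
  age 13: 0.64 × 31 = 19.840
  age 14: 0.49 × 44 = 21.560
Maximum at age 14 (21.560).

14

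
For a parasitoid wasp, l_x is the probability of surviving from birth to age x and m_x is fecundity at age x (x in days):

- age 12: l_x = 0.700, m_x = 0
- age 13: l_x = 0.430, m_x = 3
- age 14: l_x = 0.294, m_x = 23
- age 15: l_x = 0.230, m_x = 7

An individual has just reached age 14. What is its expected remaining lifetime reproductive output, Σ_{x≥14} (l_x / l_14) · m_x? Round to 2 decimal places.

28.48

l_14 = 0.294. Conditional survival from age 14 to x is l_x / l_14.
  x=14: (0.294/0.294) × 23 = 23.0000
  x=15: (0.230/0.294) × 7 = 5.4762
Sum = 23.0000 + 5.4762 = 28.4762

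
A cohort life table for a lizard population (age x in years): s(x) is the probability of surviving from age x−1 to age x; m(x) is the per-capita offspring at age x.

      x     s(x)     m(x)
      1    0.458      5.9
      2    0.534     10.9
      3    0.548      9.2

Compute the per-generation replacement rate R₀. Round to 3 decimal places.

Survivorship from birth: l_x = s_1·s_2·…·s_x.
  l_1 = 0.45800
  l_2 = 0.24457
  l_3 = 0.13403
R₀ = Σ l_x m(x):
  age 1: 0.45800 × 5.9 = 2.7022
  age 2: 0.24457 × 10.9 = 2.6658
  age 3: 0.13403 × 9.2 = 1.2331
R₀ = 2.7022 + 2.6658 + 1.2331 = 6.6011

6.601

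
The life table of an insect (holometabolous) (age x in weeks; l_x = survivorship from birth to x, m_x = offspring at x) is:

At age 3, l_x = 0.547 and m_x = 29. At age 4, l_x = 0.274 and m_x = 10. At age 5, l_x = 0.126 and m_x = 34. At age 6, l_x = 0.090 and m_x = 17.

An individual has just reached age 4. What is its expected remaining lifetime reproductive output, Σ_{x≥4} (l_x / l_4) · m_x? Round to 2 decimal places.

l_4 = 0.274. Conditional survival from age 4 to x is l_x / l_4.
  x=4: (0.274/0.274) × 10 = 10.0000
  x=5: (0.126/0.274) × 34 = 15.6350
  x=6: (0.090/0.274) × 17 = 5.5839
Sum = 10.0000 + 15.6350 + 5.5839 = 31.2190

31.22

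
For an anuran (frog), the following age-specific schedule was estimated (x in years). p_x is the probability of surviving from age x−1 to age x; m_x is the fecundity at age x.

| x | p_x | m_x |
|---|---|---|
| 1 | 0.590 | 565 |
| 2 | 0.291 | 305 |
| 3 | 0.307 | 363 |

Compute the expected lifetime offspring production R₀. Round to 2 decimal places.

Survivorship from birth: l_x = p_1·p_2·…·p_x.
  l_1 = 0.59000
  l_2 = 0.17169
  l_3 = 0.05271
R₀ = Σ l_x m_x:
  age 1: 0.59000 × 565 = 333.3500
  age 2: 0.17169 × 305 = 52.3655
  age 3: 0.05271 × 363 = 19.1337
R₀ = 333.3500 + 52.3655 + 19.1337 = 404.8492

404.85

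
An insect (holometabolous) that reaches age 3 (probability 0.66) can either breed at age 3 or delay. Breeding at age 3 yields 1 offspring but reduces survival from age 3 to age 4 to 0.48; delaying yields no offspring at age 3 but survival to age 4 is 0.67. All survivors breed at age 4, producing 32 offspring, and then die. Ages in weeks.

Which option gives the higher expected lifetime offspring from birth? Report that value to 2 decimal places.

14.15

breed at age 3: R₀ = 0.66 × (1 + 0.48 × 32) = 0.66 × 16.3600 = 10.7976
delay to age 4: R₀ = 0.66 × (0.67 × 32) = 0.66 × 21.4400 = 14.1504
Higher: delay to age 4 (14.1504).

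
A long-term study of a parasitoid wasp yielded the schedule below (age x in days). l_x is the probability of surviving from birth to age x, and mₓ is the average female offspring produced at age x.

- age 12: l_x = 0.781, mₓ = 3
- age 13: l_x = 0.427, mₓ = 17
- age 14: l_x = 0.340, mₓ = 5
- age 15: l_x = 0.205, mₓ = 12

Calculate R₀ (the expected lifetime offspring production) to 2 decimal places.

R₀ = Σ l_x mₓ:
  age 12: 0.781 × 3 = 2.3430
  age 13: 0.427 × 17 = 7.2590
  age 14: 0.340 × 5 = 1.7000
  age 15: 0.205 × 12 = 2.4600
R₀ = 2.3430 + 7.2590 + 1.7000 + 2.4600 = 13.7620

13.76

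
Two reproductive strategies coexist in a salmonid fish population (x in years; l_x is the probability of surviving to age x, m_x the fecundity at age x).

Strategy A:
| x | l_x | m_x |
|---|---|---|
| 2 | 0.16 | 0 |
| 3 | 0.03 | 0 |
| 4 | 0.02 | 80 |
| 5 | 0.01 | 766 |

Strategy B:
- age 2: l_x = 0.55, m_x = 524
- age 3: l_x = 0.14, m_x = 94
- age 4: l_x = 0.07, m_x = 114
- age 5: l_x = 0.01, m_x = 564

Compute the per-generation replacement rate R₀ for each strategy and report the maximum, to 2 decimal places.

314.98

Strategy A: R₀ = 0.16×0 + 0.03×0 + 0.02×80 + 0.01×766 = 9.2600
Strategy B: R₀ = 0.55×524 + 0.14×94 + 0.07×114 + 0.01×564 = 314.9800
Highest R₀: strategy B with 314.9800.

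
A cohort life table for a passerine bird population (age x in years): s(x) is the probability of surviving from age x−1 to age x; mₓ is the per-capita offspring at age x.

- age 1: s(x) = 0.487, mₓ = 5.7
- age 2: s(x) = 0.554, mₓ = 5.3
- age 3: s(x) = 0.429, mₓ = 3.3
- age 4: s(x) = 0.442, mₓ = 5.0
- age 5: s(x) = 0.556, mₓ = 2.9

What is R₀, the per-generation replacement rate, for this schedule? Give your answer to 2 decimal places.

Survivorship from birth: l_x = s_1·s_2·…·s_x.
  l_1 = 0.48700
  l_2 = 0.26980
  l_3 = 0.11574
  l_4 = 0.05116
  l_5 = 0.02844
R₀ = Σ l_x mₓ:
  age 1: 0.48700 × 5.7 = 2.7759
  age 2: 0.26980 × 5.3 = 1.4299
  age 3: 0.11574 × 3.3 = 0.3819
  age 4: 0.05116 × 5.0 = 0.2558
  age 5: 0.02844 × 2.9 = 0.0825
R₀ = 2.7759 + 1.4299 + 0.3819 + 0.2558 + 0.0825 = 4.9261

4.93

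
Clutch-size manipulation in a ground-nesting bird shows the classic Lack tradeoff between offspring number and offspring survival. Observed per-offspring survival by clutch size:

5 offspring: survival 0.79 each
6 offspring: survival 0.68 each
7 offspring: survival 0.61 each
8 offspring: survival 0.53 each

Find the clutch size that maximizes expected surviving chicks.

7

Expected surviving chicks = c × s(c):
  c=5: 5 × 0.79 = 3.950
  c=6: 6 × 0.68 = 4.080
  c=7: 7 × 0.61 = 4.270
  c=8: 8 × 0.53 = 4.240
Maximum at c = 7 (4.270 surviving chicks).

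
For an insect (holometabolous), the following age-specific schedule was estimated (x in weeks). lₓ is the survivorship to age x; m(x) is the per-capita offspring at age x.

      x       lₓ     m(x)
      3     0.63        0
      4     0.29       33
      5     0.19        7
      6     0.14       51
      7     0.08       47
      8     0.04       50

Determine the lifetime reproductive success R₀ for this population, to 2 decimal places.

R₀ = Σ lₓ m(x):
  age 3: 0.63 × 0 = 0.0000
  age 4: 0.29 × 33 = 9.5700
  age 5: 0.19 × 7 = 1.3300
  age 6: 0.14 × 51 = 7.1400
  age 7: 0.08 × 47 = 3.7600
  age 8: 0.04 × 50 = 2.0000
R₀ = 0.0000 + 9.5700 + 1.3300 + 7.1400 + 3.7600 + 2.0000 = 23.8000

23.80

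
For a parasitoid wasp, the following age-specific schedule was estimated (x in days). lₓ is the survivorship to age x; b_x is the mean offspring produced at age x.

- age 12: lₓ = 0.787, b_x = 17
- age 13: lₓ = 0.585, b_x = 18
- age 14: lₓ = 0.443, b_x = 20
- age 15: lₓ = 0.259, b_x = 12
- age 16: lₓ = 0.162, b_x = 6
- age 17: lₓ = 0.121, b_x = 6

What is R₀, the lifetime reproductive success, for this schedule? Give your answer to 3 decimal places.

R₀ = Σ lₓ b_x:
  age 12: 0.787 × 17 = 13.3790
  age 13: 0.585 × 18 = 10.5300
  age 14: 0.443 × 20 = 8.8600
  age 15: 0.259 × 12 = 3.1080
  age 16: 0.162 × 6 = 0.9720
  age 17: 0.121 × 6 = 0.7260
R₀ = 13.3790 + 10.5300 + 8.8600 + 3.1080 + 0.9720 + 0.7260 = 37.5750

37.575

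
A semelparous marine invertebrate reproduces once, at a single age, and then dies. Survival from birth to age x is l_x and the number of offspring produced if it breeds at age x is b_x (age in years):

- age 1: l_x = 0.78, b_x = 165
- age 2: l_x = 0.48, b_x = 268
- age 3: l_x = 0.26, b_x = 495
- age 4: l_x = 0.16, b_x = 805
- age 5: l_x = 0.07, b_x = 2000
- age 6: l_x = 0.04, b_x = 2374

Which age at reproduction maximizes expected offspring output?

Expected offspring if breeding at age x = l_x × b_x:
  age 1: 0.78 × 165 = 128.700
  age 2: 0.48 × 268 = 128.640
  age 3: 0.26 × 495 = 128.700
  age 4: 0.16 × 805 = 128.800
  age 5: 0.07 × 2000 = 140.000
  age 6: 0.04 × 2374 = 94.960
Maximum at age 5 (140.000).

5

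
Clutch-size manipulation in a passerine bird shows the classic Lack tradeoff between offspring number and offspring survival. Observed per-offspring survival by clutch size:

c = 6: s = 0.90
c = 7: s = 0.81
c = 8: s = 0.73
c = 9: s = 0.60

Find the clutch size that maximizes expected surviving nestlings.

8

Expected surviving nestlings = c × s(c):
  c=6: 6 × 0.90 = 5.400
  c=7: 7 × 0.81 = 5.670
  c=8: 8 × 0.73 = 5.840
  c=9: 9 × 0.60 = 5.400
Maximum at c = 8 (5.840 surviving nestlings).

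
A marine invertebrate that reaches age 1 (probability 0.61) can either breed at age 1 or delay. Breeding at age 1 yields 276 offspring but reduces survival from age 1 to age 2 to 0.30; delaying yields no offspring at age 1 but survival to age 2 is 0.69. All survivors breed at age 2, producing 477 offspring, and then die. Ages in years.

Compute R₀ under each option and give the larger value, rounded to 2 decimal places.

255.65

breed at age 1: R₀ = 0.61 × (276 + 0.30 × 477) = 0.61 × 419.1000 = 255.6510
delay to age 2: R₀ = 0.61 × (0.69 × 477) = 0.61 × 329.1300 = 200.7693
Higher: breed at age 1 (255.6510).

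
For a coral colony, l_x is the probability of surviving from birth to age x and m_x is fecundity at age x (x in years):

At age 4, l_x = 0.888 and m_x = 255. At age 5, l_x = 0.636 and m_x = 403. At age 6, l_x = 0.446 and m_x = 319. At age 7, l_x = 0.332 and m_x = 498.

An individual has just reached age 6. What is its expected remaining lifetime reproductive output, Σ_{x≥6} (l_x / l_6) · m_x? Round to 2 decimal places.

689.71

l_6 = 0.446. Conditional survival from age 6 to x is l_x / l_6.
  x=6: (0.446/0.446) × 319 = 319.0000
  x=7: (0.332/0.446) × 498 = 370.7085
Sum = 319.0000 + 370.7085 = 689.7085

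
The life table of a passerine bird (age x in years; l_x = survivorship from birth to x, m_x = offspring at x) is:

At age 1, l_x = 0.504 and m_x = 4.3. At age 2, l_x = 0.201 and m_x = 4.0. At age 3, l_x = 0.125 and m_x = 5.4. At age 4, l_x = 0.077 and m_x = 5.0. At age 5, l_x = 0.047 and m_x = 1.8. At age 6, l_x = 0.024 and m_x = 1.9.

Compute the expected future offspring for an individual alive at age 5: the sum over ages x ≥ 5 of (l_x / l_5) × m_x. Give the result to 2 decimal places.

2.77

l_5 = 0.047. Conditional survival from age 5 to x is l_x / l_5.
  x=5: (0.047/0.047) × 1.8 = 1.8000
  x=6: (0.024/0.047) × 1.9 = 0.9702
Sum = 1.8000 + 0.9702 = 2.7702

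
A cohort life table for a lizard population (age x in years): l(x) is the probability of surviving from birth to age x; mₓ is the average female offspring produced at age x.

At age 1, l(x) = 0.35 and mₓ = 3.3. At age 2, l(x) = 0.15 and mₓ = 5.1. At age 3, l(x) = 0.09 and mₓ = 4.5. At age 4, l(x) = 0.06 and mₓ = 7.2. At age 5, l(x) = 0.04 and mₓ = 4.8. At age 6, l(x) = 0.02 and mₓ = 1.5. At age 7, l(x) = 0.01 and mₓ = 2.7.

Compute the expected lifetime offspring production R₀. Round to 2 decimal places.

3.01

R₀ = Σ l(x) mₓ:
  age 1: 0.35 × 3.3 = 1.1550
  age 2: 0.15 × 5.1 = 0.7650
  age 3: 0.09 × 4.5 = 0.4050
  age 4: 0.06 × 7.2 = 0.4320
  age 5: 0.04 × 4.8 = 0.1920
  age 6: 0.02 × 1.5 = 0.0300
  age 7: 0.01 × 2.7 = 0.0270
R₀ = 1.1550 + 0.7650 + 0.4050 + 0.4320 + 0.1920 + 0.0300 + 0.0270 = 3.0060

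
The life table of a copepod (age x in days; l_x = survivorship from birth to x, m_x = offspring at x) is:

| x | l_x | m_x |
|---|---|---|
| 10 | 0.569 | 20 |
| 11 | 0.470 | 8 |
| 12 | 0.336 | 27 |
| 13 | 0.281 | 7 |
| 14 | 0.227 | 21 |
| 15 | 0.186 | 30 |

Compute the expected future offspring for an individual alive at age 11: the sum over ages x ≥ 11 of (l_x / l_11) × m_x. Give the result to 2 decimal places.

53.50

l_11 = 0.470. Conditional survival from age 11 to x is l_x / l_11.
  x=11: (0.470/0.470) × 8 = 8.0000
  x=12: (0.336/0.470) × 27 = 19.3021
  x=13: (0.281/0.470) × 7 = 4.1851
  x=14: (0.227/0.470) × 21 = 10.1426
  x=15: (0.186/0.470) × 30 = 11.8723
Sum = 8.0000 + 19.3021 + 4.1851 + 10.1426 + 11.8723 = 53.5021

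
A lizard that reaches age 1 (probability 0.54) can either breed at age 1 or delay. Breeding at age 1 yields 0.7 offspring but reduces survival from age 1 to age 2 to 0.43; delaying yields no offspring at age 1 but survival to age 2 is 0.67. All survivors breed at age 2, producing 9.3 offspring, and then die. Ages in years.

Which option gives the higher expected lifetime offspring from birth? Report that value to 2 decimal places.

breed at age 1: R₀ = 0.54 × (0.7 + 0.43 × 9.3) = 0.54 × 4.6990 = 2.5375
delay to age 2: R₀ = 0.54 × (0.67 × 9.3) = 0.54 × 6.2310 = 3.3647
Higher: delay to age 2 (3.3647).

3.36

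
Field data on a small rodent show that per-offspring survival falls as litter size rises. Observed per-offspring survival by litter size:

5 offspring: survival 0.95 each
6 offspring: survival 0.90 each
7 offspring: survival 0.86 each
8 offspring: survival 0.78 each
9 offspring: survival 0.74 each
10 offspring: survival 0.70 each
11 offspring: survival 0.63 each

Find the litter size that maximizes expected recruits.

10

Expected recruits = c × s(c):
  c=5: 5 × 0.95 = 4.750
  c=6: 6 × 0.90 = 5.400
  c=7: 7 × 0.86 = 6.020
  c=8: 8 × 0.78 = 6.240
  c=9: 9 × 0.74 = 6.660
  c=10: 10 × 0.70 = 7.000
  c=11: 11 × 0.63 = 6.930
Maximum at c = 10 (7.000 recruits).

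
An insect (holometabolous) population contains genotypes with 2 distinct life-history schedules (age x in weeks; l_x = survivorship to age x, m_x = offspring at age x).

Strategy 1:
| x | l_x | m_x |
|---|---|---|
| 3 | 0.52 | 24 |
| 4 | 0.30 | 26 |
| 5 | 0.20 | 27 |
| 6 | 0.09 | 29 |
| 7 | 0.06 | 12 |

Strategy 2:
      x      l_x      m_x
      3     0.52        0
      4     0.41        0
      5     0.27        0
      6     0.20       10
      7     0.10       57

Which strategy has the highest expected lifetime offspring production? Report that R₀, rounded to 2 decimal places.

Strategy 1: R₀ = 0.52×24 + 0.30×26 + 0.20×27 + 0.09×29 + 0.06×12 = 29.0100
Strategy 2: R₀ = 0.52×0 + 0.41×0 + 0.27×0 + 0.20×10 + 0.10×57 = 7.7000
Highest R₀: strategy 1 with 29.0100.

29.01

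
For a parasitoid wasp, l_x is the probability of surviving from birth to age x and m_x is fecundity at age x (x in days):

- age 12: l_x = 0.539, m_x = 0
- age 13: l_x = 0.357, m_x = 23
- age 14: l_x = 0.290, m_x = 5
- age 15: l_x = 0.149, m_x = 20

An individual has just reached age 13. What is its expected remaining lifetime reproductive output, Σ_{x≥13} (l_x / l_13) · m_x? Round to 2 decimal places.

35.41

l_13 = 0.357. Conditional survival from age 13 to x is l_x / l_13.
  x=13: (0.357/0.357) × 23 = 23.0000
  x=14: (0.290/0.357) × 5 = 4.0616
  x=15: (0.149/0.357) × 20 = 8.3473
Sum = 23.0000 + 4.0616 + 8.3473 = 35.4090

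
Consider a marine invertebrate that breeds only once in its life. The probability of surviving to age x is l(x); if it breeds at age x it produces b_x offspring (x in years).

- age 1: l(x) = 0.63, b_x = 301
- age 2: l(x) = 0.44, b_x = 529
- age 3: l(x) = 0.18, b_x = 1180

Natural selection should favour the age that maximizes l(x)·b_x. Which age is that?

2

Expected offspring if breeding at age x = l(x) × b_x:
  age 1: 0.63 × 301 = 189.630
  age 2: 0.44 × 529 = 232.760
  age 3: 0.18 × 1180 = 212.400
Maximum at age 2 (232.760).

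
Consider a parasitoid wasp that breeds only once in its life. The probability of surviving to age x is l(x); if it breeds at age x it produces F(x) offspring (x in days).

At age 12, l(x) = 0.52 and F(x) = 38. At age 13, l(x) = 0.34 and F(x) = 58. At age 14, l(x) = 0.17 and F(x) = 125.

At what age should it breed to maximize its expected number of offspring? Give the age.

Expected offspring if breeding at age x = l(x) × F(x):
  age 12: 0.52 × 38 = 19.760
  age 13: 0.34 × 58 = 19.720
  age 14: 0.17 × 125 = 21.250
Maximum at age 14 (21.250).

14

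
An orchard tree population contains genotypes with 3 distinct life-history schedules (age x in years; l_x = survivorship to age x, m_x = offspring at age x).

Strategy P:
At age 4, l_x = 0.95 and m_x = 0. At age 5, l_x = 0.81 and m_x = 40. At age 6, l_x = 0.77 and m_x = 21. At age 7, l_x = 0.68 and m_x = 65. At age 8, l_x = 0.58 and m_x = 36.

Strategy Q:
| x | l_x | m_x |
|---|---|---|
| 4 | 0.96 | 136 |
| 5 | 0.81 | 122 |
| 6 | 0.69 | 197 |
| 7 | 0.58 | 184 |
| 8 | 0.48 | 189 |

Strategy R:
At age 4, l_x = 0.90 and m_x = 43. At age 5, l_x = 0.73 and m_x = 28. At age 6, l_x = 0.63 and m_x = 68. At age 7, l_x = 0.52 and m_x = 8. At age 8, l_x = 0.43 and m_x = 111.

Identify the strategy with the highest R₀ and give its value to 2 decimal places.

Strategy P: R₀ = 0.95×0 + 0.81×40 + 0.77×21 + 0.68×65 + 0.58×36 = 113.6500
Strategy Q: R₀ = 0.96×136 + 0.81×122 + 0.69×197 + 0.58×184 + 0.48×189 = 562.7500
Strategy R: R₀ = 0.90×43 + 0.73×28 + 0.63×68 + 0.52×8 + 0.43×111 = 153.8700
Highest R₀: strategy Q with 562.7500.

562.75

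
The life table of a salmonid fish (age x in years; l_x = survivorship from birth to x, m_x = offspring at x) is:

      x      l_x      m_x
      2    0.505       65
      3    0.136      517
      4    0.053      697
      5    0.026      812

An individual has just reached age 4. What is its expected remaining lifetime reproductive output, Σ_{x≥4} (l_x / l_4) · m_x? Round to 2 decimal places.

l_4 = 0.053. Conditional survival from age 4 to x is l_x / l_4.
  x=4: (0.053/0.053) × 697 = 697.0000
  x=5: (0.026/0.053) × 812 = 398.3396
Sum = 697.0000 + 398.3396 = 1095.3396

1095.34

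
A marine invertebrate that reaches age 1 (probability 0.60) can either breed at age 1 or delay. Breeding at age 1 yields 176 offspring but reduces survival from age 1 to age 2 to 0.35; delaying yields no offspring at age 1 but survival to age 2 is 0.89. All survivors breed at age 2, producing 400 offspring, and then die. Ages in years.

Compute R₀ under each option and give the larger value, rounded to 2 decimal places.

213.60

breed at age 1: R₀ = 0.60 × (176 + 0.35 × 400) = 0.60 × 316.0000 = 189.6000
delay to age 2: R₀ = 0.60 × (0.89 × 400) = 0.60 × 356.0000 = 213.6000
Higher: delay to age 2 (213.6000).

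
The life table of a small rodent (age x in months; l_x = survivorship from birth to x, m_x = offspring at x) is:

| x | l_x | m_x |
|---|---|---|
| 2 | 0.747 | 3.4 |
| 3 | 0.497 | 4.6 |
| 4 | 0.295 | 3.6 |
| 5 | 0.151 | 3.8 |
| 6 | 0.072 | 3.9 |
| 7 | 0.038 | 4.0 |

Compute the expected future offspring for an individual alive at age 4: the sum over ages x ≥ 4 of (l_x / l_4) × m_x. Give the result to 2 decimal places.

7.01

l_4 = 0.295. Conditional survival from age 4 to x is l_x / l_4.
  x=4: (0.295/0.295) × 3.6 = 3.6000
  x=5: (0.151/0.295) × 3.8 = 1.9451
  x=6: (0.072/0.295) × 3.9 = 0.9519
  x=7: (0.038/0.295) × 4.0 = 0.5153
Sum = 3.6000 + 1.9451 + 0.9519 + 0.5153 = 7.0122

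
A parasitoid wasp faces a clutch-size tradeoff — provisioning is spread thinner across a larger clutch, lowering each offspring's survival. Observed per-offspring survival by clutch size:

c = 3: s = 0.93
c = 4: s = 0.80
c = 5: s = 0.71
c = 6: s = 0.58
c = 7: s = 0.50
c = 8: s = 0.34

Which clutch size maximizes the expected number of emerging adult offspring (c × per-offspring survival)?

Expected emerging adult offspring = c × s(c):
  c=3: 3 × 0.93 = 2.790
  c=4: 4 × 0.80 = 3.200
  c=5: 5 × 0.71 = 3.550
  c=6: 6 × 0.58 = 3.480
  c=7: 7 × 0.50 = 3.500
  c=8: 8 × 0.34 = 2.720
Maximum at c = 5 (3.550 emerging adult offspring).

5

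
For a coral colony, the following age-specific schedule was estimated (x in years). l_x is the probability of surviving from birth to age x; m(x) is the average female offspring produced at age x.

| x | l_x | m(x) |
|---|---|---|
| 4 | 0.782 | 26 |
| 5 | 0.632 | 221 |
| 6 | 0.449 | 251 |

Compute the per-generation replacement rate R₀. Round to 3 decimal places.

R₀ = Σ l_x m(x):
  age 4: 0.782 × 26 = 20.3320
  age 5: 0.632 × 221 = 139.6720
  age 6: 0.449 × 251 = 112.6990
R₀ = 20.3320 + 139.6720 + 112.6990 = 272.7030

272.703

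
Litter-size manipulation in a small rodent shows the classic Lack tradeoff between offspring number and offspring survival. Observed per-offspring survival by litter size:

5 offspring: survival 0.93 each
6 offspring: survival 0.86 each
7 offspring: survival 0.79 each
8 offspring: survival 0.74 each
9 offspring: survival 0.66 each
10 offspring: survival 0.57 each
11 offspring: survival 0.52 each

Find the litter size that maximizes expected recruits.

9

Expected recruits = c × s(c):
  c=5: 5 × 0.93 = 4.650
  c=6: 6 × 0.86 = 5.160
  c=7: 7 × 0.79 = 5.530
  c=8: 8 × 0.74 = 5.920
  c=9: 9 × 0.66 = 5.940
  c=10: 10 × 0.57 = 5.700
  c=11: 11 × 0.52 = 5.720
Maximum at c = 9 (5.940 recruits).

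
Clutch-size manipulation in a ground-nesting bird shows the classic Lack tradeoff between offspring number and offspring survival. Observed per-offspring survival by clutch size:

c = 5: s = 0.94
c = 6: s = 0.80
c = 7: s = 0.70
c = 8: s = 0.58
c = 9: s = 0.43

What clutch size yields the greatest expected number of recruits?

Expected recruits = c × s(c):
  c=5: 5 × 0.94 = 4.700
  c=6: 6 × 0.80 = 4.800
  c=7: 7 × 0.70 = 4.900
  c=8: 8 × 0.58 = 4.640
  c=9: 9 × 0.43 = 3.870
Maximum at c = 7 (4.900 recruits).

7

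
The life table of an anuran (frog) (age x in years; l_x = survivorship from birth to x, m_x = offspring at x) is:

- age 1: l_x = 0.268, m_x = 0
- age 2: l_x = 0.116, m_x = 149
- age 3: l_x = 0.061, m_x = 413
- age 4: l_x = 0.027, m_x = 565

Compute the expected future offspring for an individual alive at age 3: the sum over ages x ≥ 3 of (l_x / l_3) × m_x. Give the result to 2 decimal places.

l_3 = 0.061. Conditional survival from age 3 to x is l_x / l_3.
  x=3: (0.061/0.061) × 413 = 413.0000
  x=4: (0.027/0.061) × 565 = 250.0820
Sum = 413.0000 + 250.0820 = 663.0820

663.08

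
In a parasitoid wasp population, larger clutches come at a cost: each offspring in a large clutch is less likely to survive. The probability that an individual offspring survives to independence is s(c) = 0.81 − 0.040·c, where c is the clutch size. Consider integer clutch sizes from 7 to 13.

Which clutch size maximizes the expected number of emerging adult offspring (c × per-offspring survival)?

10

Expected emerging adult offspring = c × s(c):
  c=7: 7 × 0.530 = 3.710
  c=8: 8 × 0.490 = 3.920
  c=9: 9 × 0.450 = 4.050
  c=10: 10 × 0.410 = 4.100
  c=11: 11 × 0.370 = 4.070
  c=12: 12 × 0.330 = 3.960
  c=13: 13 × 0.290 = 3.770
Maximum at c = 10 (4.100 emerging adult offspring).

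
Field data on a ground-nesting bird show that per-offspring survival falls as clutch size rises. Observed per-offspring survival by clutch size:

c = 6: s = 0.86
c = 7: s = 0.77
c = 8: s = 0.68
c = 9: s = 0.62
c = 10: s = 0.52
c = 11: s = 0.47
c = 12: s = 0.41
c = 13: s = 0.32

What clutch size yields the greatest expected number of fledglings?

Expected fledglings = c × s(c):
  c=6: 6 × 0.86 = 5.160
  c=7: 7 × 0.77 = 5.390
  c=8: 8 × 0.68 = 5.440
  c=9: 9 × 0.62 = 5.580
  c=10: 10 × 0.52 = 5.200
  c=11: 11 × 0.47 = 5.170
  c=12: 12 × 0.41 = 4.920
  c=13: 13 × 0.32 = 4.160
Maximum at c = 9 (5.580 fledglings).

9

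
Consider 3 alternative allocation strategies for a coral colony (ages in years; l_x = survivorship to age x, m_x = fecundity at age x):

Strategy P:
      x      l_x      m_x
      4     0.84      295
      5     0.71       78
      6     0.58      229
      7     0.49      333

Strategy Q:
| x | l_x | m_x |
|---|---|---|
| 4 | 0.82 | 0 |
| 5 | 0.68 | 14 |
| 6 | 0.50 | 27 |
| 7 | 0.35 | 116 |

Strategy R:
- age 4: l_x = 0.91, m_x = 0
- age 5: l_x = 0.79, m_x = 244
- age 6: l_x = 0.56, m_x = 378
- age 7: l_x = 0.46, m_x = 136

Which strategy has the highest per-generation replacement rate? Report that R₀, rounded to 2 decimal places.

Strategy P: R₀ = 0.84×295 + 0.71×78 + 0.58×229 + 0.49×333 = 599.1700
Strategy Q: R₀ = 0.82×0 + 0.68×14 + 0.50×27 + 0.35×116 = 63.6200
Strategy R: R₀ = 0.91×0 + 0.79×244 + 0.56×378 + 0.46×136 = 467.0000
Highest R₀: strategy P with 599.1700.

599.17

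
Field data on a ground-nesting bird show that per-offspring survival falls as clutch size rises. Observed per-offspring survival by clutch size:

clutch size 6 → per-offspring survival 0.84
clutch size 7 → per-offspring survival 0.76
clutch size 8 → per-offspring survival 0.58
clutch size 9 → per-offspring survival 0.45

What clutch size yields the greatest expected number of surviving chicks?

7

Expected surviving chicks = c × s(c):
  c=6: 6 × 0.84 = 5.040
  c=7: 7 × 0.76 = 5.320
  c=8: 8 × 0.58 = 4.640
  c=9: 9 × 0.45 = 4.050
Maximum at c = 7 (5.320 surviving chicks).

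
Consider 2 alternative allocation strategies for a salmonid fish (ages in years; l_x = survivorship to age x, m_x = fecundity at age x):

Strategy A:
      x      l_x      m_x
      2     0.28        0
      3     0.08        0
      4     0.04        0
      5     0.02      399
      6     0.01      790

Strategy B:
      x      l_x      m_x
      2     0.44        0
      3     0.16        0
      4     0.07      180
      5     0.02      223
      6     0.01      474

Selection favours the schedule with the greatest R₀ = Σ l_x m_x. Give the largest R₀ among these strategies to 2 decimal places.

Strategy A: R₀ = 0.28×0 + 0.08×0 + 0.04×0 + 0.02×399 + 0.01×790 = 15.8800
Strategy B: R₀ = 0.44×0 + 0.16×0 + 0.07×180 + 0.02×223 + 0.01×474 = 21.8000
Highest R₀: strategy B with 21.8000.

21.80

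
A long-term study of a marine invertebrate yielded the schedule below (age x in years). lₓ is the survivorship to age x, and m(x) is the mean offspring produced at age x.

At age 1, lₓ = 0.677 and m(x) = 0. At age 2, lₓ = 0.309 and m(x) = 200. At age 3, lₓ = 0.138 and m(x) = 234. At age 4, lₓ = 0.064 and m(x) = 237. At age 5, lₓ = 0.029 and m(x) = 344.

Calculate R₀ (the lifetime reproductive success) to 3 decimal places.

R₀ = Σ lₓ m(x):
  age 1: 0.677 × 0 = 0.0000
  age 2: 0.309 × 200 = 61.8000
  age 3: 0.138 × 234 = 32.2920
  age 4: 0.064 × 237 = 15.1680
  age 5: 0.029 × 344 = 9.9760
R₀ = 0.0000 + 61.8000 + 32.2920 + 15.1680 + 9.9760 = 119.2360

119.236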